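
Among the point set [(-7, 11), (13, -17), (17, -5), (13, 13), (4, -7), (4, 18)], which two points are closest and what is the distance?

Computing all pairwise distances among 6 points:

d((-7, 11), (13, -17)) = 34.4093
d((-7, 11), (17, -5)) = 28.8444
d((-7, 11), (13, 13)) = 20.0998
d((-7, 11), (4, -7)) = 21.095
d((-7, 11), (4, 18)) = 13.0384
d((13, -17), (17, -5)) = 12.6491
d((13, -17), (13, 13)) = 30.0
d((13, -17), (4, -7)) = 13.4536
d((13, -17), (4, 18)) = 36.1386
d((17, -5), (13, 13)) = 18.4391
d((17, -5), (4, -7)) = 13.1529
d((17, -5), (4, 18)) = 26.4197
d((13, 13), (4, -7)) = 21.9317
d((13, 13), (4, 18)) = 10.2956 <-- minimum
d((4, -7), (4, 18)) = 25.0

Closest pair: (13, 13) and (4, 18) with distance 10.2956

The closest pair is (13, 13) and (4, 18) with Euclidean distance 10.2956. For 6 points, brute-force pairwise comparison is shown above. For large n, the divide-and-conquer algorithm (sort by x, recurse on halves, check the dividing strip) achieves O(n log n).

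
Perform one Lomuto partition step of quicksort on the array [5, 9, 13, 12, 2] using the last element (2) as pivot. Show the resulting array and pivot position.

Lomuto partition with pivot = 2:

Initial array: [5, 9, 13, 12, 2]

arr[0]=5 > 2: no swap
arr[1]=9 > 2: no swap
arr[2]=13 > 2: no swap
arr[3]=12 > 2: no swap

Place pivot at position 0: [2, 9, 13, 12, 5]
Pivot position: 0

After partitioning with pivot 2, the array becomes [2, 9, 13, 12, 5]. The pivot is placed at index 0. All elements to the left of the pivot are <= 2, and all elements to the right are > 2.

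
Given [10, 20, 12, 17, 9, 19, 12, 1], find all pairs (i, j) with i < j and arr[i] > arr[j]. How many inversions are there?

Finding inversions in [10, 20, 12, 17, 9, 19, 12, 1]:

(0, 4): arr[0]=10 > arr[4]=9
(0, 7): arr[0]=10 > arr[7]=1
(1, 2): arr[1]=20 > arr[2]=12
(1, 3): arr[1]=20 > arr[3]=17
(1, 4): arr[1]=20 > arr[4]=9
(1, 5): arr[1]=20 > arr[5]=19
(1, 6): arr[1]=20 > arr[6]=12
(1, 7): arr[1]=20 > arr[7]=1
(2, 4): arr[2]=12 > arr[4]=9
(2, 7): arr[2]=12 > arr[7]=1
(3, 4): arr[3]=17 > arr[4]=9
(3, 6): arr[3]=17 > arr[6]=12
(3, 7): arr[3]=17 > arr[7]=1
(4, 7): arr[4]=9 > arr[7]=1
(5, 6): arr[5]=19 > arr[6]=12
(5, 7): arr[5]=19 > arr[7]=1
(6, 7): arr[6]=12 > arr[7]=1

Total inversions: 17

The array has 17 inversion(s): (0,4), (0,7), (1,2), (1,3), (1,4), (1,5), (1,6), (1,7), (2,4), (2,7), (3,4), (3,6), (3,7), (4,7), (5,6), (5,7), (6,7). Each pair (i,j) satisfies i < j and arr[i] > arr[j].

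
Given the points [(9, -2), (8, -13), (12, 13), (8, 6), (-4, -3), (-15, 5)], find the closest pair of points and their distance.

Computing all pairwise distances among 6 points:

d((9, -2), (8, -13)) = 11.0454
d((9, -2), (12, 13)) = 15.2971
d((9, -2), (8, 6)) = 8.0623 <-- minimum
d((9, -2), (-4, -3)) = 13.0384
d((9, -2), (-15, 5)) = 25.0
d((8, -13), (12, 13)) = 26.3059
d((8, -13), (8, 6)) = 19.0
d((8, -13), (-4, -3)) = 15.6205
d((8, -13), (-15, 5)) = 29.2062
d((12, 13), (8, 6)) = 8.0623 <-- minimum
d((12, 13), (-4, -3)) = 22.6274
d((12, 13), (-15, 5)) = 28.1603
d((8, 6), (-4, -3)) = 15.0
d((8, 6), (-15, 5)) = 23.0217
d((-4, -3), (-15, 5)) = 13.6015

Minimum distance: 8.0623 (tie among 2 pairs: (9, -2) and (8, 6); (12, 13) and (8, 6))

The minimum Euclidean distance is 8.0623. There is a tie: 2 pairs achieve this minimum — (9, -2) and (8, 6); (12, 13) and (8, 6). Any of these is a valid closest pair. For 6 points, brute-force pairwise comparison is shown above. For large n, the divide-and-conquer algorithm (sort by x, recurse on halves, check the dividing strip) achieves O(n log n).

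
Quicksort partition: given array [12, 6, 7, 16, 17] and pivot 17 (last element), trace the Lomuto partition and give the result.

Lomuto partition with pivot = 17:

Initial array: [12, 6, 7, 16, 17]

arr[0]=12 <= 17: swap with position 0, array becomes [12, 6, 7, 16, 17]
arr[1]=6 <= 17: swap with position 1, array becomes [12, 6, 7, 16, 17]
arr[2]=7 <= 17: swap with position 2, array becomes [12, 6, 7, 16, 17]
arr[3]=16 <= 17: swap with position 3, array becomes [12, 6, 7, 16, 17]

Place pivot at position 4: [12, 6, 7, 16, 17]
Pivot position: 4

After partitioning with pivot 17, the array becomes [12, 6, 7, 16, 17]. The pivot is placed at index 4. All elements to the left of the pivot are <= 17, and all elements to the right are > 17.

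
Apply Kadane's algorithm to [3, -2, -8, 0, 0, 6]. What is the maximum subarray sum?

Using Kadane's algorithm on [3, -2, -8, 0, 0, 6]:

Scanning through the array:
Position 1 (value -2): max_ending_here = 1, max_so_far = 3
Position 2 (value -8): max_ending_here = -7, max_so_far = 3
Position 3 (value 0): max_ending_here = 0, max_so_far = 3
Position 4 (value 0): max_ending_here = 0, max_so_far = 3
Position 5 (value 6): max_ending_here = 6, max_so_far = 6

Maximum subarray: [0, 0, 6]
Maximum sum: 6

The maximum subarray is [0, 0, 6] with sum 6. This subarray runs from index 3 to index 5.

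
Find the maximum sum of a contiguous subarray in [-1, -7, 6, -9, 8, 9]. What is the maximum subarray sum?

Using Kadane's algorithm on [-1, -7, 6, -9, 8, 9]:

Scanning through the array:
Position 1 (value -7): max_ending_here = -7, max_so_far = -1
Position 2 (value 6): max_ending_here = 6, max_so_far = 6
Position 3 (value -9): max_ending_here = -3, max_so_far = 6
Position 4 (value 8): max_ending_here = 8, max_so_far = 8
Position 5 (value 9): max_ending_here = 17, max_so_far = 17

Maximum subarray: [8, 9]
Maximum sum: 17

The maximum subarray is [8, 9] with sum 17. This subarray runs from index 4 to index 5.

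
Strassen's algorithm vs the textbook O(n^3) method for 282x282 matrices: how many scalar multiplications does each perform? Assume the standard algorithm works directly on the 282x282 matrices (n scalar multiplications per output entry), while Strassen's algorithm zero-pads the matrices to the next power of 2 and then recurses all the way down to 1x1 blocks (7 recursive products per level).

Matrix multiplication for 282x282 matrices:

Strassen's algorithm requires power-of-2 dimensions. Pad 282x282 to 512x512 (next power of 2).

Standard algorithm: 282^3 = 22425768 multiplications
Strassen's algorithm: 7^(log2(512)) = 7^9 = 40353607 multiplications
Difference: 22425768 - 40353607 = -17927839 (Strassen uses MORE here due to padding overhead — for small or just-over-power-of-2 n, padding can outweigh the per-level savings)

Standard: 22425768 multiplications (282^3). Strassen: 40353607 multiplications (7^9, after padding to 512x512). Strassen reduces 8 recursive multiplications to 7 at each level.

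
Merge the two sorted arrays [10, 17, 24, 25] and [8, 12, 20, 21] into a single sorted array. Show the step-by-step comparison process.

Merging process:

Compare 10 vs 8: take 8 from right. Merged: [8]
Compare 10 vs 12: take 10 from left. Merged: [8, 10]
Compare 17 vs 12: take 12 from right. Merged: [8, 10, 12]
Compare 17 vs 20: take 17 from left. Merged: [8, 10, 12, 17]
Compare 24 vs 20: take 20 from right. Merged: [8, 10, 12, 17, 20]
Compare 24 vs 21: take 21 from right. Merged: [8, 10, 12, 17, 20, 21]
Append remaining from left: [24, 25]. Merged: [8, 10, 12, 17, 20, 21, 24, 25]

Final merged array: [8, 10, 12, 17, 20, 21, 24, 25]
Total comparisons: 6

The merged array is [8, 10, 12, 17, 20, 21, 24, 25], requiring 6 comparisons. The merge step runs in O(n) time where n is the total number of elements.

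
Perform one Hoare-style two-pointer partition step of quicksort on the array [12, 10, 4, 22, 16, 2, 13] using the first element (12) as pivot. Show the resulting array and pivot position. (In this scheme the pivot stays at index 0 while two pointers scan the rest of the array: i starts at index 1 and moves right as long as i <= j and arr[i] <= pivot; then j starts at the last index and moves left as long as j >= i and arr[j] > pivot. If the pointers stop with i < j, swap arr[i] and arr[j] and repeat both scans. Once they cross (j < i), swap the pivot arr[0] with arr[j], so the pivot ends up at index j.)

Hoare-style two-pointer partition with pivot = 12:

Initial array: [12, 10, 4, 22, 16, 2, 13]

Pointers start at i = 1, j = 6.
i stops at index 3 (arr[3]=22 > 12), j stops at index 5 (arr[5]=2 <= 12): swap arr[3] and arr[5], array becomes [12, 10, 4, 2, 16, 22, 13]
i ends at 4, j ends at 3: the pointers have crossed (j < i), so scanning stops.

Swap pivot arr[0] with arr[3] to place pivot at position 3: [2, 10, 4, 12, 16, 22, 13]
Pivot position: 3

After partitioning with pivot 12, the array becomes [2, 10, 4, 12, 16, 22, 13]. The pivot is placed at index 3. All elements to the left of the pivot are <= 12, and all elements to the right are > 12.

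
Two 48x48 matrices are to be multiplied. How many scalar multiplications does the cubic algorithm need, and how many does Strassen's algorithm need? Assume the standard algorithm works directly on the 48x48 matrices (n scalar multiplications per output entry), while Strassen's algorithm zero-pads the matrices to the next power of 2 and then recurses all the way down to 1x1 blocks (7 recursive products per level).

Matrix multiplication for 48x48 matrices:

Strassen's algorithm requires power-of-2 dimensions. Pad 48x48 to 64x64 (next power of 2).

Standard algorithm: 48^3 = 110592 multiplications
Strassen's algorithm: 7^(log2(64)) = 7^6 = 117649 multiplications
Difference: 110592 - 117649 = -7057 (Strassen uses MORE here due to padding overhead — for small or just-over-power-of-2 n, padding can outweigh the per-level savings)

Standard: 110592 multiplications (48^3). Strassen: 117649 multiplications (7^6, after padding to 64x64). Strassen reduces 8 recursive multiplications to 7 at each level.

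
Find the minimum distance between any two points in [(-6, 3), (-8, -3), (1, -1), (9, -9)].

Computing all pairwise distances among 4 points:

d((-6, 3), (-8, -3)) = 6.3246 <-- minimum
d((-6, 3), (1, -1)) = 8.0623
d((-6, 3), (9, -9)) = 19.2094
d((-8, -3), (1, -1)) = 9.2195
d((-8, -3), (9, -9)) = 18.0278
d((1, -1), (9, -9)) = 11.3137

Closest pair: (-6, 3) and (-8, -3) with distance 6.3246

The closest pair is (-6, 3) and (-8, -3) with Euclidean distance 6.3246. For 4 points, brute-force pairwise comparison is shown above. For large n, the divide-and-conquer algorithm (sort by x, recurse on halves, check the dividing strip) achieves O(n log n).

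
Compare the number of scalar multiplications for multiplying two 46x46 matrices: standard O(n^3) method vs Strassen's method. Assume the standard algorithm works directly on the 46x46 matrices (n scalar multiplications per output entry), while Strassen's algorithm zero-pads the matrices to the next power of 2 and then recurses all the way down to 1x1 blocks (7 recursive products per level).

Matrix multiplication for 46x46 matrices:

Strassen's algorithm requires power-of-2 dimensions. Pad 46x46 to 64x64 (next power of 2).

Standard algorithm: 46^3 = 97336 multiplications
Strassen's algorithm: 7^(log2(64)) = 7^6 = 117649 multiplications
Difference: 97336 - 117649 = -20313 (Strassen uses MORE here due to padding overhead — for small or just-over-power-of-2 n, padding can outweigh the per-level savings)

Standard: 97336 multiplications (46^3). Strassen: 117649 multiplications (7^6, after padding to 64x64). Strassen reduces 8 recursive multiplications to 7 at each level.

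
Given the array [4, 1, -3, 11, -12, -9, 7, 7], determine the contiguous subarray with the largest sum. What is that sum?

Using Kadane's algorithm on [4, 1, -3, 11, -12, -9, 7, 7]:

Scanning through the array:
Position 1 (value 1): max_ending_here = 5, max_so_far = 5
Position 2 (value -3): max_ending_here = 2, max_so_far = 5
Position 3 (value 11): max_ending_here = 13, max_so_far = 13
Position 4 (value -12): max_ending_here = 1, max_so_far = 13
Position 5 (value -9): max_ending_here = -8, max_so_far = 13
Position 6 (value 7): max_ending_here = 7, max_so_far = 13
Position 7 (value 7): max_ending_here = 14, max_so_far = 14

Maximum subarray: [7, 7]
Maximum sum: 14

The maximum subarray is [7, 7] with sum 14. This subarray runs from index 6 to index 7.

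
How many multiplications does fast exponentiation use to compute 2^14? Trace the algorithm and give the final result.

Computing 2^14 by squaring (build up from 2^1; each line after the first costs one multiplication):

2^1 = 2
2^2 = (2^1)^2 = 2^2 = 4
2^3 = 2 * 2^2 = 2 * 4 = 8
2^6 = (2^3)^2 = 8^2 = 64
2^7 = 2 * 2^6 = 2 * 64 = 128
2^14 = (2^7)^2 = 128^2 = 16384

Result: 16384
Multiplications needed: 5 (5 lines after 2^1)

2^14 = 16384. Using exponentiation by squaring, this requires 5 multiplications. The key idea: if the exponent is even, square the half-power; if odd, multiply by the base once.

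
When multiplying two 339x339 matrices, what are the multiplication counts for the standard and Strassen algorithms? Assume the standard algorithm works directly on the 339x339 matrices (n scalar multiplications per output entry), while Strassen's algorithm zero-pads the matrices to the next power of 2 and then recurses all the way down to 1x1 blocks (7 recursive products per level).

Matrix multiplication for 339x339 matrices:

Strassen's algorithm requires power-of-2 dimensions. Pad 339x339 to 512x512 (next power of 2).

Standard algorithm: 339^3 = 38958219 multiplications
Strassen's algorithm: 7^(log2(512)) = 7^9 = 40353607 multiplications
Difference: 38958219 - 40353607 = -1395388 (Strassen uses MORE here due to padding overhead — for small or just-over-power-of-2 n, padding can outweigh the per-level savings)

Standard: 38958219 multiplications (339^3). Strassen: 40353607 multiplications (7^9, after padding to 512x512). Strassen reduces 8 recursive multiplications to 7 at each level.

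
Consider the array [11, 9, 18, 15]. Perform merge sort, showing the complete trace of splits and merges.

Merge sort trace:

Split: [11, 9, 18, 15] -> [11, 9] and [18, 15]
  Split: [11, 9] -> [11] and [9]
  Merge: [11] + [9] -> [9, 11]
  Split: [18, 15] -> [18] and [15]
  Merge: [18] + [15] -> [15, 18]
Merge: [9, 11] + [15, 18] -> [9, 11, 15, 18]

Final sorted array: [9, 11, 15, 18]

The merge sort proceeds by recursively splitting the array and merging sorted halves.
After all merges, the sorted array is [9, 11, 15, 18].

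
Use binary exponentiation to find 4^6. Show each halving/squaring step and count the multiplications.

Computing 4^6 by squaring (build up from 4^1; each line after the first costs one multiplication):

4^1 = 4
4^2 = (4^1)^2 = 4^2 = 16
4^3 = 4 * 4^2 = 4 * 16 = 64
4^6 = (4^3)^2 = 64^2 = 4096

Result: 4096
Multiplications needed: 3 (3 lines after 4^1)

4^6 = 4096. Using exponentiation by squaring, this requires 3 multiplications. The key idea: if the exponent is even, square the half-power; if odd, multiply by the base once.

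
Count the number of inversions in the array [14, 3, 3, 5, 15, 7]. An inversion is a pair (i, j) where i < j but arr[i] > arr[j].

Finding inversions in [14, 3, 3, 5, 15, 7]:

(0, 1): arr[0]=14 > arr[1]=3
(0, 2): arr[0]=14 > arr[2]=3
(0, 3): arr[0]=14 > arr[3]=5
(0, 5): arr[0]=14 > arr[5]=7
(4, 5): arr[4]=15 > arr[5]=7

Total inversions: 5

The array has 5 inversion(s): (0,1), (0,2), (0,3), (0,5), (4,5). Each pair (i,j) satisfies i < j and arr[i] > arr[j].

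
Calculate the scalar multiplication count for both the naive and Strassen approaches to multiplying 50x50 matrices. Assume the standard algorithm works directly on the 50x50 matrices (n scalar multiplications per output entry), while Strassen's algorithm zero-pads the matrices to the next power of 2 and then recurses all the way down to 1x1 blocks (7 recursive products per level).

Matrix multiplication for 50x50 matrices:

Strassen's algorithm requires power-of-2 dimensions. Pad 50x50 to 64x64 (next power of 2).

Standard algorithm: 50^3 = 125000 multiplications
Strassen's algorithm: 7^(log2(64)) = 7^6 = 117649 multiplications
Savings: 125000 - 117649 = 7351 multiplications

Standard: 125000 multiplications (50^3). Strassen: 117649 multiplications (7^6, after padding to 64x64). Strassen reduces 8 recursive multiplications to 7 at each level.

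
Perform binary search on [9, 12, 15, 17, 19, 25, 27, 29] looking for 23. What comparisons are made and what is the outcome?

Binary search for 23 in [9, 12, 15, 17, 19, 25, 27, 29]:

lo=0, hi=7, mid=3, arr[mid]=17 -> 17 < 23, search right half
lo=4, hi=7, mid=5, arr[mid]=25 -> 25 > 23, search left half
lo=4, hi=4, mid=4, arr[mid]=19 -> 19 < 23, search right half
lo=5 > hi=4, target 23 not found

Binary search determines that 23 is not in the array after 3 comparisons. The search space was exhausted without finding the target.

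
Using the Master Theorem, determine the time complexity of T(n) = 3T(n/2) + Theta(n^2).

Master Theorem for T(n) = 3T(n/2) + O(n^2):

a = 3, b = 2, c = 2
log_b(a) = log_2(3) = 1.5850

Case 3: c = 2 > log_2(3) = 1.5850
T(n) = O(n^2) = O(n^2)

For T(n) = 3T(n/2) + O(n^2): log_2(3) = 1.5850. This is Case 3 of the Master Theorem (c > log_b(a), work dominated by root), giving O(n^2).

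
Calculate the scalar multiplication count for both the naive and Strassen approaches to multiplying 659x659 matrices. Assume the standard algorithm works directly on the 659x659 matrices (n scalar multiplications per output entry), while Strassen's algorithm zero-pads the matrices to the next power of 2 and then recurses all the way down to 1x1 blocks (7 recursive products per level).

Matrix multiplication for 659x659 matrices:

Strassen's algorithm requires power-of-2 dimensions. Pad 659x659 to 1024x1024 (next power of 2).

Standard algorithm: 659^3 = 286191179 multiplications
Strassen's algorithm: 7^(log2(1024)) = 7^10 = 282475249 multiplications
Savings: 286191179 - 282475249 = 3715930 multiplications

Standard: 286191179 multiplications (659^3). Strassen: 282475249 multiplications (7^10, after padding to 1024x1024). Strassen reduces 8 recursive multiplications to 7 at each level.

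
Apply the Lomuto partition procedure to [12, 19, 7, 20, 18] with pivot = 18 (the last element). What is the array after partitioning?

Lomuto partition with pivot = 18:

Initial array: [12, 19, 7, 20, 18]

arr[0]=12 <= 18: swap with position 0, array becomes [12, 19, 7, 20, 18]
arr[1]=19 > 18: no swap
arr[2]=7 <= 18: swap with position 1, array becomes [12, 7, 19, 20, 18]
arr[3]=20 > 18: no swap

Place pivot at position 2: [12, 7, 18, 20, 19]
Pivot position: 2

After partitioning with pivot 18, the array becomes [12, 7, 18, 20, 19]. The pivot is placed at index 2. All elements to the left of the pivot are <= 18, and all elements to the right are > 18.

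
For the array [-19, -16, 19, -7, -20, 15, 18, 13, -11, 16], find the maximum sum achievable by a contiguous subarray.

Using Kadane's algorithm on [-19, -16, 19, -7, -20, 15, 18, 13, -11, 16]:

Scanning through the array:
Position 1 (value -16): max_ending_here = -16, max_so_far = -16
Position 2 (value 19): max_ending_here = 19, max_so_far = 19
Position 3 (value -7): max_ending_here = 12, max_so_far = 19
Position 4 (value -20): max_ending_here = -8, max_so_far = 19
Position 5 (value 15): max_ending_here = 15, max_so_far = 19
Position 6 (value 18): max_ending_here = 33, max_so_far = 33
Position 7 (value 13): max_ending_here = 46, max_so_far = 46
Position 8 (value -11): max_ending_here = 35, max_so_far = 46
Position 9 (value 16): max_ending_here = 51, max_so_far = 51

Maximum subarray: [15, 18, 13, -11, 16]
Maximum sum: 51

The maximum subarray is [15, 18, 13, -11, 16] with sum 51. This subarray runs from index 5 to index 9.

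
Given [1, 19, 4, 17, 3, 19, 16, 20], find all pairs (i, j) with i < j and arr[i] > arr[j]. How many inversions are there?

Finding inversions in [1, 19, 4, 17, 3, 19, 16, 20]:

(1, 2): arr[1]=19 > arr[2]=4
(1, 3): arr[1]=19 > arr[3]=17
(1, 4): arr[1]=19 > arr[4]=3
(1, 6): arr[1]=19 > arr[6]=16
(2, 4): arr[2]=4 > arr[4]=3
(3, 4): arr[3]=17 > arr[4]=3
(3, 6): arr[3]=17 > arr[6]=16
(5, 6): arr[5]=19 > arr[6]=16

Total inversions: 8

The array has 8 inversion(s): (1,2), (1,3), (1,4), (1,6), (2,4), (3,4), (3,6), (5,6). Each pair (i,j) satisfies i < j and arr[i] > arr[j].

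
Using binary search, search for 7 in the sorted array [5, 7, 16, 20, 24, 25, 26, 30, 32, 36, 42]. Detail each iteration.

Binary search for 7 in [5, 7, 16, 20, 24, 25, 26, 30, 32, 36, 42]:

lo=0, hi=10, mid=5, arr[mid]=25 -> 25 > 7, search left half
lo=0, hi=4, mid=2, arr[mid]=16 -> 16 > 7, search left half
lo=0, hi=1, mid=0, arr[mid]=5 -> 5 < 7, search right half
lo=1, hi=1, mid=1, arr[mid]=7 -> Found target at index 1!

Binary search finds 7 at index 1 after 4 comparisons. The search repeatedly halves the search space by comparing with the middle element.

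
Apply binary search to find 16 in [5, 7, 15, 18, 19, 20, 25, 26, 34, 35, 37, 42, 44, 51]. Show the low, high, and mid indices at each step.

Binary search for 16 in [5, 7, 15, 18, 19, 20, 25, 26, 34, 35, 37, 42, 44, 51]:

lo=0, hi=13, mid=6, arr[mid]=25 -> 25 > 16, search left half
lo=0, hi=5, mid=2, arr[mid]=15 -> 15 < 16, search right half
lo=3, hi=5, mid=4, arr[mid]=19 -> 19 > 16, search left half
lo=3, hi=3, mid=3, arr[mid]=18 -> 18 > 16, search left half
lo=3 > hi=2, target 16 not found

Binary search determines that 16 is not in the array after 4 comparisons. The search space was exhausted without finding the target.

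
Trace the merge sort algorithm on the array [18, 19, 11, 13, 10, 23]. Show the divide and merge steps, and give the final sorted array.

Merge sort trace:

Split: [18, 19, 11, 13, 10, 23] -> [18, 19, 11] and [13, 10, 23]
  Split: [18, 19, 11] -> [18] and [19, 11]
    Split: [19, 11] -> [19] and [11]
    Merge: [19] + [11] -> [11, 19]
  Merge: [18] + [11, 19] -> [11, 18, 19]
  Split: [13, 10, 23] -> [13] and [10, 23]
    Split: [10, 23] -> [10] and [23]
    Merge: [10] + [23] -> [10, 23]
  Merge: [13] + [10, 23] -> [10, 13, 23]
Merge: [11, 18, 19] + [10, 13, 23] -> [10, 11, 13, 18, 19, 23]

Final sorted array: [10, 11, 13, 18, 19, 23]

The merge sort proceeds by recursively splitting the array and merging sorted halves.
After all merges, the sorted array is [10, 11, 13, 18, 19, 23].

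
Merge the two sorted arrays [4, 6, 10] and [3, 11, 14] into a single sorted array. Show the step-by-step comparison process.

Merging process:

Compare 4 vs 3: take 3 from right. Merged: [3]
Compare 4 vs 11: take 4 from left. Merged: [3, 4]
Compare 6 vs 11: take 6 from left. Merged: [3, 4, 6]
Compare 10 vs 11: take 10 from left. Merged: [3, 4, 6, 10]
Append remaining from right: [11, 14]. Merged: [3, 4, 6, 10, 11, 14]

Final merged array: [3, 4, 6, 10, 11, 14]
Total comparisons: 4

The merged array is [3, 4, 6, 10, 11, 14], requiring 4 comparisons. The merge step runs in O(n) time where n is the total number of elements.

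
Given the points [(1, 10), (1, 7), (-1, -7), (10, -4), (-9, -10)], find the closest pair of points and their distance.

Computing all pairwise distances among 5 points:

d((1, 10), (1, 7)) = 3.0 <-- minimum
d((1, 10), (-1, -7)) = 17.1172
d((1, 10), (10, -4)) = 16.6433
d((1, 10), (-9, -10)) = 22.3607
d((1, 7), (-1, -7)) = 14.1421
d((1, 7), (10, -4)) = 14.2127
d((1, 7), (-9, -10)) = 19.7231
d((-1, -7), (10, -4)) = 11.4018
d((-1, -7), (-9, -10)) = 8.544
d((10, -4), (-9, -10)) = 19.9249

Closest pair: (1, 10) and (1, 7) with distance 3.0

The closest pair is (1, 10) and (1, 7) with Euclidean distance 3.0. For 5 points, brute-force pairwise comparison is shown above. For large n, the divide-and-conquer algorithm (sort by x, recurse on halves, check the dividing strip) achieves O(n log n).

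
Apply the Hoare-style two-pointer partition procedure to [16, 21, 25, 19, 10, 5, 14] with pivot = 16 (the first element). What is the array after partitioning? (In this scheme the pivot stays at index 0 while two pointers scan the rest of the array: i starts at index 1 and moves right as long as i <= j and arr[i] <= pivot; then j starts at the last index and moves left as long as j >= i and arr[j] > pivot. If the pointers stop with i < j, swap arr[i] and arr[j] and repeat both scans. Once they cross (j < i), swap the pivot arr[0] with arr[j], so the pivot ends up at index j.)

Hoare-style two-pointer partition with pivot = 16:

Initial array: [16, 21, 25, 19, 10, 5, 14]

Pointers start at i = 1, j = 6.
i stops at index 1 (arr[1]=21 > 16), j stops at index 6 (arr[6]=14 <= 16): swap arr[1] and arr[6], array becomes [16, 14, 25, 19, 10, 5, 21]
i stops at index 2 (arr[2]=25 > 16), j stops at index 5 (arr[5]=5 <= 16): swap arr[2] and arr[5], array becomes [16, 14, 5, 19, 10, 25, 21]
i stops at index 3 (arr[3]=19 > 16), j stops at index 4 (arr[4]=10 <= 16): swap arr[3] and arr[4], array becomes [16, 14, 5, 10, 19, 25, 21]
i ends at 4, j ends at 3: the pointers have crossed (j < i), so scanning stops.

Swap pivot arr[0] with arr[3] to place pivot at position 3: [10, 14, 5, 16, 19, 25, 21]
Pivot position: 3

After partitioning with pivot 16, the array becomes [10, 14, 5, 16, 19, 25, 21]. The pivot is placed at index 3. All elements to the left of the pivot are <= 16, and all elements to the right are > 16.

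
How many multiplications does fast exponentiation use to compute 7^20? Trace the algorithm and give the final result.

Computing 7^20 by squaring (build up from 7^1; each line after the first costs one multiplication):

7^1 = 7
7^2 = (7^1)^2 = 7^2 = 49
7^4 = (7^2)^2 = 49^2 = 2401
7^5 = 7 * 7^4 = 7 * 2401 = 16807
7^10 = (7^5)^2 = 16807^2 = 282475249
7^20 = (7^10)^2 = 282475249^2 = 79792266297612001

Result: 79792266297612001
Multiplications needed: 5 (5 lines after 7^1)

7^20 = 79792266297612001. Using exponentiation by squaring, this requires 5 multiplications. The key idea: if the exponent is even, square the half-power; if odd, multiply by the base once.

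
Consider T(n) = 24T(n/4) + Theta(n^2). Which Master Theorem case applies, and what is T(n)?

Master Theorem for T(n) = 24T(n/4) + O(n^2):

a = 24, b = 4, c = 2
log_b(a) = log_4(24) = 2.2925

Case 1: c = 2 < log_4(24) = 2.2925
T(n) = O(n^(log_4 24))

For T(n) = 24T(n/4) + O(n^2): log_4(24) = 2.2925. This is Case 1 of the Master Theorem (c < log_b(a), work dominated by leaves), giving O(n^(log_4 24)).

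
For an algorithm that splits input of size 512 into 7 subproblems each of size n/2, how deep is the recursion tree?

For divide and conquer with division factor 2:

Problem sizes at each level:
Level 0: 512
Level 1: 256
Level 2: 128
Level 3: 64
Level 4: 32
Level 5: 16
Level 6: 8
Level 7: 4
Level 8: 2
Level 9: 1

The root is level 0 and the size-1 base case is level 9 (the tree spans levels 0 through 9, i.e. 10 levels counting the root), so the depth is the number of divisions: log_2(512) = 9

The recursion tree depth is log_2(512) = 9. At each level, the problem size is divided by 2, so it takes 9 divisions to reduce to a base case of size 1. The algorithm makes 7 recursive calls at each level.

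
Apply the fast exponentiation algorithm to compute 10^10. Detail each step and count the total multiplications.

Computing 10^10 by squaring (build up from 10^1; each line after the first costs one multiplication):

10^1 = 10
10^2 = (10^1)^2 = 10^2 = 100
10^4 = (10^2)^2 = 100^2 = 10000
10^5 = 10 * 10^4 = 10 * 10000 = 100000
10^10 = (10^5)^2 = 100000^2 = 10000000000

Result: 10000000000
Multiplications needed: 4 (4 lines after 10^1)

10^10 = 10000000000. Using exponentiation by squaring, this requires 4 multiplications. The key idea: if the exponent is even, square the half-power; if odd, multiply by the base once.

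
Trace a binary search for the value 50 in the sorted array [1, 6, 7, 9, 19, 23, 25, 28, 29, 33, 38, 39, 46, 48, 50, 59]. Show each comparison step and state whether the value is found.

Binary search for 50 in [1, 6, 7, 9, 19, 23, 25, 28, 29, 33, 38, 39, 46, 48, 50, 59]:

lo=0, hi=15, mid=7, arr[mid]=28 -> 28 < 50, search right half
lo=8, hi=15, mid=11, arr[mid]=39 -> 39 < 50, search right half
lo=12, hi=15, mid=13, arr[mid]=48 -> 48 < 50, search right half
lo=14, hi=15, mid=14, arr[mid]=50 -> Found target at index 14!

Binary search finds 50 at index 14 after 4 comparisons. The search repeatedly halves the search space by comparing with the middle element.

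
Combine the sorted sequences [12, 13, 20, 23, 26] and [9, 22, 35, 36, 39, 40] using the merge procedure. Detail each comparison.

Merging process:

Compare 12 vs 9: take 9 from right. Merged: [9]
Compare 12 vs 22: take 12 from left. Merged: [9, 12]
Compare 13 vs 22: take 13 from left. Merged: [9, 12, 13]
Compare 20 vs 22: take 20 from left. Merged: [9, 12, 13, 20]
Compare 23 vs 22: take 22 from right. Merged: [9, 12, 13, 20, 22]
Compare 23 vs 35: take 23 from left. Merged: [9, 12, 13, 20, 22, 23]
Compare 26 vs 35: take 26 from left. Merged: [9, 12, 13, 20, 22, 23, 26]
Append remaining from right: [35, 36, 39, 40]. Merged: [9, 12, 13, 20, 22, 23, 26, 35, 36, 39, 40]

Final merged array: [9, 12, 13, 20, 22, 23, 26, 35, 36, 39, 40]
Total comparisons: 7

The merged array is [9, 12, 13, 20, 22, 23, 26, 35, 36, 39, 40], requiring 7 comparisons. The merge step runs in O(n) time where n is the total number of elements.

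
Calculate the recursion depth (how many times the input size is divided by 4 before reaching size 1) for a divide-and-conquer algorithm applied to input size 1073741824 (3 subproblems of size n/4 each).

For divide and conquer with division factor 4:

Problem sizes at each level:
Level 0: 1073741824
Level 1: 268435456
Level 2: 67108864
Level 3: 16777216
Level 4: 4194304
Level 5: 1048576
Level 6: 262144
Level 7: 65536
Level 8: 16384
Level 9: 4096
Level 10: 1024
Level 11: 256
Level 12: 64
Level 13: 16
Level 14: 4
Level 15: 1

The root is level 0 and the size-1 base case is level 15 (the tree spans levels 0 through 15, i.e. 16 levels counting the root), so the depth is the number of divisions: log_4(1073741824) = 15

The recursion tree depth is log_4(1073741824) = 15. At each level, the problem size is divided by 4, so it takes 15 divisions to reduce to a base case of size 1. The algorithm makes 3 recursive calls at each level.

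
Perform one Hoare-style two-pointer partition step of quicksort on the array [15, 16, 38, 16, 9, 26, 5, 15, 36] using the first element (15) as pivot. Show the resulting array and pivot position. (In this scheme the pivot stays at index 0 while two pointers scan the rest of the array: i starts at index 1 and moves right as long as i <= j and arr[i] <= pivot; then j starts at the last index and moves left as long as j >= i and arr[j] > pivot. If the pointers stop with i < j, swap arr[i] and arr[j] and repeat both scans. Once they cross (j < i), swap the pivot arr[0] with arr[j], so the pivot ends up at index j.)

Hoare-style two-pointer partition with pivot = 15:

Initial array: [15, 16, 38, 16, 9, 26, 5, 15, 36]

Pointers start at i = 1, j = 8.
i stops at index 1 (arr[1]=16 > 15), j stops at index 7 (arr[7]=15 <= 15): swap arr[1] and arr[7], array becomes [15, 15, 38, 16, 9, 26, 5, 16, 36]
i stops at index 2 (arr[2]=38 > 15), j stops at index 6 (arr[6]=5 <= 15): swap arr[2] and arr[6], array becomes [15, 15, 5, 16, 9, 26, 38, 16, 36]
i stops at index 3 (arr[3]=16 > 15), j stops at index 4 (arr[4]=9 <= 15): swap arr[3] and arr[4], array becomes [15, 15, 5, 9, 16, 26, 38, 16, 36]
i ends at 4, j ends at 3: the pointers have crossed (j < i), so scanning stops.

Swap pivot arr[0] with arr[3] to place pivot at position 3: [9, 15, 5, 15, 16, 26, 38, 16, 36]
Pivot position: 3

After partitioning with pivot 15, the array becomes [9, 15, 5, 15, 16, 26, 38, 16, 36]. The pivot is placed at index 3. All elements to the left of the pivot are <= 15, and all elements to the right are > 15.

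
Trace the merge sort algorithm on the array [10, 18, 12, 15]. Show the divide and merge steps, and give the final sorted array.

Merge sort trace:

Split: [10, 18, 12, 15] -> [10, 18] and [12, 15]
  Split: [10, 18] -> [10] and [18]
  Merge: [10] + [18] -> [10, 18]
  Split: [12, 15] -> [12] and [15]
  Merge: [12] + [15] -> [12, 15]
Merge: [10, 18] + [12, 15] -> [10, 12, 15, 18]

Final sorted array: [10, 12, 15, 18]

The merge sort proceeds by recursively splitting the array and merging sorted halves.
After all merges, the sorted array is [10, 12, 15, 18].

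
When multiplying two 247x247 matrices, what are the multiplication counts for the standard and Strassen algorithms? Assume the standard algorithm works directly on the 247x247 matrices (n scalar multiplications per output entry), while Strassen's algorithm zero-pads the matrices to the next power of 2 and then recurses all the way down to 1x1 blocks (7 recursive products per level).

Matrix multiplication for 247x247 matrices:

Strassen's algorithm requires power-of-2 dimensions. Pad 247x247 to 256x256 (next power of 2).

Standard algorithm: 247^3 = 15069223 multiplications
Strassen's algorithm: 7^(log2(256)) = 7^8 = 5764801 multiplications
Savings: 15069223 - 5764801 = 9304422 multiplications

Standard: 15069223 multiplications (247^3). Strassen: 5764801 multiplications (7^8, after padding to 256x256). Strassen reduces 8 recursive multiplications to 7 at each level.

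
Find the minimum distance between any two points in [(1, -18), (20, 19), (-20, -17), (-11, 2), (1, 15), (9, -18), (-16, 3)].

Computing all pairwise distances among 7 points:

d((1, -18), (20, 19)) = 41.5933
d((1, -18), (-20, -17)) = 21.0238
d((1, -18), (-11, 2)) = 23.3238
d((1, -18), (1, 15)) = 33.0
d((1, -18), (9, -18)) = 8.0
d((1, -18), (-16, 3)) = 27.0185
d((20, 19), (-20, -17)) = 53.8145
d((20, 19), (-11, 2)) = 35.3553
d((20, 19), (1, 15)) = 19.4165
d((20, 19), (9, -18)) = 38.6005
d((20, 19), (-16, 3)) = 39.3954
d((-20, -17), (-11, 2)) = 21.0238
d((-20, -17), (1, 15)) = 38.2753
d((-20, -17), (9, -18)) = 29.0172
d((-20, -17), (-16, 3)) = 20.3961
d((-11, 2), (1, 15)) = 17.6918
d((-11, 2), (9, -18)) = 28.2843
d((-11, 2), (-16, 3)) = 5.099 <-- minimum
d((1, 15), (9, -18)) = 33.9559
d((1, 15), (-16, 3)) = 20.8087
d((9, -18), (-16, 3)) = 32.6497

Closest pair: (-11, 2) and (-16, 3) with distance 5.099

The closest pair is (-11, 2) and (-16, 3) with Euclidean distance 5.099. For 7 points, brute-force pairwise comparison is shown above. For large n, the divide-and-conquer algorithm (sort by x, recurse on halves, check the dividing strip) achieves O(n log n).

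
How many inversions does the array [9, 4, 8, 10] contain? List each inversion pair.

Finding inversions in [9, 4, 8, 10]:

(0, 1): arr[0]=9 > arr[1]=4
(0, 2): arr[0]=9 > arr[2]=8

Total inversions: 2

The array has 2 inversion(s): (0,1), (0,2). Each pair (i,j) satisfies i < j and arr[i] > arr[j].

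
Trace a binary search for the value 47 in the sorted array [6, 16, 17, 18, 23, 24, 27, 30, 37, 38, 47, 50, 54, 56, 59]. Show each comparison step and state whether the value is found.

Binary search for 47 in [6, 16, 17, 18, 23, 24, 27, 30, 37, 38, 47, 50, 54, 56, 59]:

lo=0, hi=14, mid=7, arr[mid]=30 -> 30 < 47, search right half
lo=8, hi=14, mid=11, arr[mid]=50 -> 50 > 47, search left half
lo=8, hi=10, mid=9, arr[mid]=38 -> 38 < 47, search right half
lo=10, hi=10, mid=10, arr[mid]=47 -> Found target at index 10!

Binary search finds 47 at index 10 after 4 comparisons. The search repeatedly halves the search space by comparing with the middle element.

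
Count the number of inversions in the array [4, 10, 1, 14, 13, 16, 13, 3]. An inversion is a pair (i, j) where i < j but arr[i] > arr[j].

Finding inversions in [4, 10, 1, 14, 13, 16, 13, 3]:

(0, 2): arr[0]=4 > arr[2]=1
(0, 7): arr[0]=4 > arr[7]=3
(1, 2): arr[1]=10 > arr[2]=1
(1, 7): arr[1]=10 > arr[7]=3
(3, 4): arr[3]=14 > arr[4]=13
(3, 6): arr[3]=14 > arr[6]=13
(3, 7): arr[3]=14 > arr[7]=3
(4, 7): arr[4]=13 > arr[7]=3
(5, 6): arr[5]=16 > arr[6]=13
(5, 7): arr[5]=16 > arr[7]=3
(6, 7): arr[6]=13 > arr[7]=3

Total inversions: 11

The array has 11 inversion(s): (0,2), (0,7), (1,2), (1,7), (3,4), (3,6), (3,7), (4,7), (5,6), (5,7), (6,7). Each pair (i,j) satisfies i < j and arr[i] > arr[j].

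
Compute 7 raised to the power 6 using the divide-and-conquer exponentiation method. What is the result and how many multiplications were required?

Computing 7^6 by squaring (build up from 7^1; each line after the first costs one multiplication):

7^1 = 7
7^2 = (7^1)^2 = 7^2 = 49
7^3 = 7 * 7^2 = 7 * 49 = 343
7^6 = (7^3)^2 = 343^2 = 117649

Result: 117649
Multiplications needed: 3 (3 lines after 7^1)

7^6 = 117649. Using exponentiation by squaring, this requires 3 multiplications. The key idea: if the exponent is even, square the half-power; if odd, multiply by the base once.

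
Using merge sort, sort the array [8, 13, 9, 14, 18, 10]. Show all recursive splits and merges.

Merge sort trace:

Split: [8, 13, 9, 14, 18, 10] -> [8, 13, 9] and [14, 18, 10]
  Split: [8, 13, 9] -> [8] and [13, 9]
    Split: [13, 9] -> [13] and [9]
    Merge: [13] + [9] -> [9, 13]
  Merge: [8] + [9, 13] -> [8, 9, 13]
  Split: [14, 18, 10] -> [14] and [18, 10]
    Split: [18, 10] -> [18] and [10]
    Merge: [18] + [10] -> [10, 18]
  Merge: [14] + [10, 18] -> [10, 14, 18]
Merge: [8, 9, 13] + [10, 14, 18] -> [8, 9, 10, 13, 14, 18]

Final sorted array: [8, 9, 10, 13, 14, 18]

The merge sort proceeds by recursively splitting the array and merging sorted halves.
After all merges, the sorted array is [8, 9, 10, 13, 14, 18].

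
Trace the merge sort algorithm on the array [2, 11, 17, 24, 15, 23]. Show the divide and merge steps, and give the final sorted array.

Merge sort trace:

Split: [2, 11, 17, 24, 15, 23] -> [2, 11, 17] and [24, 15, 23]
  Split: [2, 11, 17] -> [2] and [11, 17]
    Split: [11, 17] -> [11] and [17]
    Merge: [11] + [17] -> [11, 17]
  Merge: [2] + [11, 17] -> [2, 11, 17]
  Split: [24, 15, 23] -> [24] and [15, 23]
    Split: [15, 23] -> [15] and [23]
    Merge: [15] + [23] -> [15, 23]
  Merge: [24] + [15, 23] -> [15, 23, 24]
Merge: [2, 11, 17] + [15, 23, 24] -> [2, 11, 15, 17, 23, 24]

Final sorted array: [2, 11, 15, 17, 23, 24]

The merge sort proceeds by recursively splitting the array and merging sorted halves.
After all merges, the sorted array is [2, 11, 15, 17, 23, 24].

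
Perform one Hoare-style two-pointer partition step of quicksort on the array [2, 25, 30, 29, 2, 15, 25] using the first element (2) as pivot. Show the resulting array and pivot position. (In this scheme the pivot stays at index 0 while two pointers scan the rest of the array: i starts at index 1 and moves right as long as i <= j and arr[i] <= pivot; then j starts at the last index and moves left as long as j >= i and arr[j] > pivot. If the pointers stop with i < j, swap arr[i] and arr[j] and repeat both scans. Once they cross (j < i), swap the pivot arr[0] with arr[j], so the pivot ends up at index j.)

Hoare-style two-pointer partition with pivot = 2:

Initial array: [2, 25, 30, 29, 2, 15, 25]

Pointers start at i = 1, j = 6.
i stops at index 1 (arr[1]=25 > 2), j stops at index 4 (arr[4]=2 <= 2): swap arr[1] and arr[4], array becomes [2, 2, 30, 29, 25, 15, 25]
i ends at 2, j ends at 1: the pointers have crossed (j < i), so scanning stops.

Swap pivot arr[0] with arr[1] to place pivot at position 1: [2, 2, 30, 29, 25, 15, 25]
Pivot position: 1

After partitioning with pivot 2, the array becomes [2, 2, 30, 29, 25, 15, 25]. The pivot is placed at index 1. All elements to the left of the pivot are <= 2, and all elements to the right are > 2.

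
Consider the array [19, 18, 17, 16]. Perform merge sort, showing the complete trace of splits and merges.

Merge sort trace:

Split: [19, 18, 17, 16] -> [19, 18] and [17, 16]
  Split: [19, 18] -> [19] and [18]
  Merge: [19] + [18] -> [18, 19]
  Split: [17, 16] -> [17] and [16]
  Merge: [17] + [16] -> [16, 17]
Merge: [18, 19] + [16, 17] -> [16, 17, 18, 19]

Final sorted array: [16, 17, 18, 19]

The merge sort proceeds by recursively splitting the array and merging sorted halves.
After all merges, the sorted array is [16, 17, 18, 19].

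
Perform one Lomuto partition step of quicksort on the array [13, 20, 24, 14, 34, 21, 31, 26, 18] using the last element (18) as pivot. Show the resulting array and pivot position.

Lomuto partition with pivot = 18:

Initial array: [13, 20, 24, 14, 34, 21, 31, 26, 18]

arr[0]=13 <= 18: swap with position 0, array becomes [13, 20, 24, 14, 34, 21, 31, 26, 18]
arr[1]=20 > 18: no swap
arr[2]=24 > 18: no swap
arr[3]=14 <= 18: swap with position 1, array becomes [13, 14, 24, 20, 34, 21, 31, 26, 18]
arr[4]=34 > 18: no swap
arr[5]=21 > 18: no swap
arr[6]=31 > 18: no swap
arr[7]=26 > 18: no swap

Place pivot at position 2: [13, 14, 18, 20, 34, 21, 31, 26, 24]
Pivot position: 2

After partitioning with pivot 18, the array becomes [13, 14, 18, 20, 34, 21, 31, 26, 24]. The pivot is placed at index 2. All elements to the left of the pivot are <= 18, and all elements to the right are > 18.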